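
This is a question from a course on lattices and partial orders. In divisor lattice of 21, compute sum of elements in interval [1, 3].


Interval [1,3] in divisors of 21: [1, 3]
Sum = 4


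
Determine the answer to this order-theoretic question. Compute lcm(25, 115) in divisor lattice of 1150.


In a divisor lattice, join = lcm (least common multiple).
gcd(25,115) = 5
lcm(25,115) = 25*115/gcd = 2875/5 = 575


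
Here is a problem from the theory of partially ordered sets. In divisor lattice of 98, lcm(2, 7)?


Join=lcm.
gcd(2,7)=1
lcm=14


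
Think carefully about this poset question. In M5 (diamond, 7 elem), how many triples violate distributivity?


Distributive law: a ^ (b v c) = (a ^ b) v (a ^ c).
Check all 7^3 = 343 ordered triples (a,b,c).
  e.g. a=a1, b=a2, c=a3: lhs=a1 != rhs=0
  e.g. a=a1, b=a2, c=a4: lhs=a1 != rhs=0
Total violating triples: 60


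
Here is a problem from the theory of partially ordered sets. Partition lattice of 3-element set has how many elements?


B(n) = number of set partitions of an n-element set.
B(n) satisfies the recurrence: B(n+1) = sum_k C(n,k)*B(k).
B(3) = 5


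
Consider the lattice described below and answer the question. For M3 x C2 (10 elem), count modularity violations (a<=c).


Modular law: if a <= c then a v (b ^ c) = (a v b) ^ c.
Check all triples (a,b,c) with a <= c among 10 elements.
This lattice is modular (diamonds M_m and their chain-products are modular).
Total violating triples: 0


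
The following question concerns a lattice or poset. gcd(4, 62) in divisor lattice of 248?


Meet=gcd.
gcd(4,62)=2


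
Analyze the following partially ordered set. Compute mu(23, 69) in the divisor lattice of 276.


In a divisor lattice, mu(a,b) = mu(b/a) where mu is the classical Mobius function.
b/a = 69/23 = 3
Prime factorization of 3: primes [3]
3 is squarefree with 1 prime factor(s), so mu(3) = (-1)^1 = -1


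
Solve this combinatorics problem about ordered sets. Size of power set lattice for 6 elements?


Power set = 2^n.
2^6 = 64


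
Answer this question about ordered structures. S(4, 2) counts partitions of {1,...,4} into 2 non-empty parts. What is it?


S(n,k) = k*S(n-1,k) + S(n-1,k-1).
S(3,2) = 3, S(3,1) = 1
S(4,2) = 2*3 + 1 = 6 + 1
S(4,2) = 7


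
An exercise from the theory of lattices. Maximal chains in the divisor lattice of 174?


A maximal chain goes from the minimum element to a maximal element via cover relations.
Counting all min-to-max paths in the cover graph.
Total maximal chains: 6


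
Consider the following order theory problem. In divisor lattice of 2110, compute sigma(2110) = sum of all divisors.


sigma(n) = sum of divisors.
Divisors of 2110: [1, 2, 5, 10, 211, 422, 1055, 2110]
Sum = 3816


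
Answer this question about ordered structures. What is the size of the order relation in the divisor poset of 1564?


The order relation is {(a,b) : a <= b}, reflexive so it includes (a,a).
Examples: (1,1), (1,1564), (1,17), (1,2), (1,23), ...
Total ordered pairs: 54


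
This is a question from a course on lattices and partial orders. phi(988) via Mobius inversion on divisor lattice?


phi(n) = n * prod_{p|n} (1 - 1/p).
Prime divisors of 988: [2, 13, 19]
phi(988) = 988 * (1 - 1/2) * (1 - 1/13) * (1 - 1/19)
phi(988) = 432


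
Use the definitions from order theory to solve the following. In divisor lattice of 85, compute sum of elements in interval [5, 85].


Interval [5,85] in divisors of 85: [5, 85]
Sum = 90


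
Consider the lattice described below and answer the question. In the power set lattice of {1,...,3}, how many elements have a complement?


An element a is complemented if some b has a meet b = bottom, a join b = top.
every subset A has complement S\A, so all elements are complemented.
Complemented elements: {}, {1}, {2}, {3}, {1,2}, {1,3}, ... (2 more)
Count: 8


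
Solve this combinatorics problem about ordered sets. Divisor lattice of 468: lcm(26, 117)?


Join=lcm.
gcd(26,117)=13
lcm=234


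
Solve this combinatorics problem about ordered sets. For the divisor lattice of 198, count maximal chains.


A maximal chain goes from the minimum element to a maximal element via cover relations.
Counting all min-to-max paths in the cover graph.
Total maximal chains: 12


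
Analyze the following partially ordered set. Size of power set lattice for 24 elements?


Power set = 2^n.
2^24 = 16777216


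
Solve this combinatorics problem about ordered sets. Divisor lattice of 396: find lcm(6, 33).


In a divisor lattice, join = lcm (least common multiple).
gcd(6,33) = 3
lcm(6,33) = 6*33/gcd = 198/3 = 66


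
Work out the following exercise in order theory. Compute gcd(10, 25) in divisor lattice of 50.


In a divisor lattice, meet = gcd (greatest common divisor).
By Euclidean algorithm or factoring: gcd(10,25) = 5


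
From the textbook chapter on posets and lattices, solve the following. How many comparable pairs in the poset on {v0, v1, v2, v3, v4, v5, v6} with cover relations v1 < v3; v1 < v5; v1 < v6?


A comparable pair {a,b} has a < b or b < a in the order.
Count unordered pairs where one element is strictly below the other.
Examples: {v1,v3}, {v1,v5}, {v1,v6}
Total comparable pairs: 3


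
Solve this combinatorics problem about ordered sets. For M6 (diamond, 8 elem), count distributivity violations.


Distributive law: a ^ (b v c) = (a ^ b) v (a ^ c).
Check all 8^3 = 512 ordered triples (a,b,c).
  e.g. a=a1, b=a2, c=a3: lhs=a1 != rhs=0
  e.g. a=a1, b=a2, c=a4: lhs=a1 != rhs=0
Total violating triples: 120


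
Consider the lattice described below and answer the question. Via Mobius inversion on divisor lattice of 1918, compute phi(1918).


phi(n) = n * prod_{p|n} (1 - 1/p).
Prime divisors of 1918: [2, 7, 137]
phi(1918) = 1918 * (1 - 1/2) * (1 - 1/7) * (1 - 1/137)
phi(1918) = 816


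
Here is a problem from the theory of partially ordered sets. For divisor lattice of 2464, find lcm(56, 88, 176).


In a divisor lattice, join = lcm (least common multiple).
Compute lcm iteratively: start with first element, then lcm(current, next).
Elements: [56, 88, 176]
lcm(56,88) = 616
lcm(616,176) = 1232
Final lcm = 1232


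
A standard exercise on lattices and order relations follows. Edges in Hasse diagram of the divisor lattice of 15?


A cover relation a -< b holds when a < b with no c strictly between.
Cover relations:
  1 -< 3
  1 -< 5
  3 -< 15
  5 -< 15
Total: 4


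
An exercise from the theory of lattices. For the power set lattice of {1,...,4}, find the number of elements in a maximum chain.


A chain is a totally ordered subset; we count the number of elements in a maximum chain.
Compute, for each element x, the size of the longest chain ending at x:
  {}: 1
  {1}: 2
  {2}: 2
  {3}: 2
  {4}: 2
  {1,2}: 3
  ...
A maximum chain: {} < {1} < {1,2} < {1,2,3} < {1,2,3,4}
Number of elements in the longest chain: 5


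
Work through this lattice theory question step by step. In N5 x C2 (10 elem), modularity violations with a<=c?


Modular law: if a <= c then a v (b ^ c) = (a v b) ^ c.
Check all triples (a,b,c) with a <= c among 10 elements.
  e.g. a=(a,0), b=(c,0), c=(b,0): lhs=(a,0) != rhs=(b,0)
  e.g. a=(a,0), b=(c,1), c=(b,0): lhs=(a,0) != rhs=(b,0)
Total violating triples: 6


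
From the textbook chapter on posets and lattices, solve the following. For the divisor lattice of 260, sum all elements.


sigma(n) = sum of divisors.
Divisors of 260: [1, 2, 4, 5, 10, 13, 20, 26, 52, 65, 130, 260]
Sum = 588


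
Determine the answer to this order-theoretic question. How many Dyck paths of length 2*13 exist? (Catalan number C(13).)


C(n) = C(2n, n) / (n+1).
C(26, 13) = 10400600
C(13) = 10400600 / 14 = 742900


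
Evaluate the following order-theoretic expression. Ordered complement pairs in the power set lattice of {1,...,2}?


Complement pair (a,b): a meet b = bottom, a join b = top.
Here: A intersect B = {} and A union B = {1,...,2}.
Pairs found: ({},{1,2}), ({1},{2}), ({2},{1}), ({1,2},{})
Total ordered pairs: 4


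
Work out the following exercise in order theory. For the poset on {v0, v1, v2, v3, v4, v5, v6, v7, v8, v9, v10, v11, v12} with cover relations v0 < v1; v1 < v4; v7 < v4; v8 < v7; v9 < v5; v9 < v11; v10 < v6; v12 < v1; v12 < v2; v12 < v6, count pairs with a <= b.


The order relation is {(a,b) : a <= b}, reflexive so it includes (a,a).
Examples: (v0,v0), (v0,v1), (v0,v4), (v1,v1), (v1,v4), ...
Total ordered pairs: 26


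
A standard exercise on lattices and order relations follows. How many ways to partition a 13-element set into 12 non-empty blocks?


S(n,k) = k*S(n-1,k) + S(n-1,k-1).
S(12,12) = 1, S(12,11) = 66
S(13,12) = 12*1 + 66 = 12 + 66
S(13,12) = 78


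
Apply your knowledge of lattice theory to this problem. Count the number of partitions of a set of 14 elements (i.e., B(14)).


B(n) = number of set partitions of an n-element set.
B(n) satisfies the recurrence: B(n+1) = sum_k C(n,k)*B(k).
B(14) = 190899322


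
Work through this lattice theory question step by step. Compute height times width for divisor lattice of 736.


Height = length of longest chain minus 1; width = size of largest antichain.
A maximum chain: 1 | 23 | 46 | 92 | 184 | 368 | 736  (height 6).
A maximum antichain: {2, 23}  (width 2).
Product = 6 * 2 = 12


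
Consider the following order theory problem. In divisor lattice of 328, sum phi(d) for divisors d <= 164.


Divisors of 328 up to 164: [1, 2, 4, 8, 41, 82, 164]
phi values: [1, 1, 2, 4, 40, 40, 80]
Sum = 168


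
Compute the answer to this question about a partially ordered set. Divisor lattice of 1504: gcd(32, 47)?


Meet=gcd.
gcd(32,47)=1


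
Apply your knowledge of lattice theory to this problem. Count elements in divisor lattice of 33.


Divisors of 33: [1, 3, 11, 33]
Count: 4


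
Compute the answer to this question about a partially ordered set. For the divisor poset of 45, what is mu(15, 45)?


In a divisor lattice, mu(a,b) = mu(b/a) where mu is the classical Mobius function.
b/a = 45/15 = 3
Prime factorization of 3: primes [3]
3 is squarefree with 1 prime factor(s), so mu(3) = (-1)^1 = -1


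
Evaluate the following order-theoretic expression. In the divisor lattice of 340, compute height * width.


Height = length of longest chain minus 1; width = size of largest antichain.
A maximum chain: 1 | 17 | 85 | 170 | 340  (height 4).
A maximum antichain: {4, 10, 34, 85}  (width 4).
Product = 4 * 4 = 16


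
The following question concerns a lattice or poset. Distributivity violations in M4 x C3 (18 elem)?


Distributive law: a ^ (b v c) = (a ^ b) v (a ^ c).
Check all 18^3 = 5832 ordered triples (a,b,c).
  e.g. a=(a1,0), b=(a2,0), c=(a3,0): lhs=(a1,0) != rhs=(0,0)
  e.g. a=(a1,0), b=(a2,0), c=(a3,1): lhs=(a1,0) != rhs=(0,0)
Total violating triples: 648


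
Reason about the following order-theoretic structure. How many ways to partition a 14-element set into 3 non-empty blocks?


S(n,k) = k*S(n-1,k) + S(n-1,k-1).
S(13,3) = 261625, S(13,2) = 4095
S(14,3) = 3*261625 + 4095 = 784875 + 4095
S(14,3) = 788970


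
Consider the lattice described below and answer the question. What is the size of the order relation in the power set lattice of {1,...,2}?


The order relation is {(a,b) : a <= b}, reflexive so it includes (a,a).
Examples: ({},{}), ({},{1,2}), ({},{1}), ({},{2}), ({1,2},{1,2}), ...
Total ordered pairs: 9


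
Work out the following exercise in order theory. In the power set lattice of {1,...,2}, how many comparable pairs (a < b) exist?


A comparable pair {a,b} has a < b or b < a in the order.
Count unordered pairs where one element is strictly below the other.
Examples: {{},{1}}, {{},{2}}, {{},{1,2}}, {{1},{1,2}}, ...
Total comparable pairs: 5


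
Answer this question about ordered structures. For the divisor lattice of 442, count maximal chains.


A maximal chain goes from the minimum element to a maximal element via cover relations.
Counting all min-to-max paths in the cover graph.
Total maximal chains: 6


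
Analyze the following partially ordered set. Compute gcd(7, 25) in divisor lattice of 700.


In a divisor lattice, meet = gcd (greatest common divisor).
By Euclidean algorithm or factoring: gcd(7,25) = 1


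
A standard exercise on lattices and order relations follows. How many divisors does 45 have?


Divisors of 45: [1, 3, 5, 9, 15, 45]
Count: 6


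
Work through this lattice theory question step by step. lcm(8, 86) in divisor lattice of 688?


Join=lcm.
gcd(8,86)=2
lcm=344


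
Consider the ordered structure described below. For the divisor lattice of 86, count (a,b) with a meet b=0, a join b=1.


Complement pair (a,b): a meet b = bottom, a join b = top.
Here: gcd(a,b)=1 and lcm(a,b)=86, i.e. a*b=86 with a,b coprime.
Pairs found: (1,86), (2,43), (43,2), (86,1)
Total ordered pairs: 4


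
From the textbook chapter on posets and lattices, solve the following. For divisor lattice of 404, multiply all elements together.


Divisors of 404: [1, 2, 4, 101, 202, 404]
Product = n^(d(n)/2) = 404^(6/2)
Product = 65939264


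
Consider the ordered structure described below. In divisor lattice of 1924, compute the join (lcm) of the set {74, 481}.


In a divisor lattice, join = lcm (least common multiple).
Compute lcm iteratively: start with first element, then lcm(current, next).
Elements: [74, 481]
lcm(74,481) = 962
Final lcm = 962


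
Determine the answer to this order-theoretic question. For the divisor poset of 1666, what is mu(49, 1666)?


In a divisor lattice, mu(a,b) = mu(b/a) where mu is the classical Mobius function.
b/a = 1666/49 = 34
Prime factorization of 34: primes [2, 17]
34 is squarefree with 2 prime factor(s), so mu(34) = (-1)^2 = 1


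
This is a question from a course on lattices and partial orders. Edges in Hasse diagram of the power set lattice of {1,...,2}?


A cover relation a -< b holds when a < b with no c strictly between.
Cover relations:
  {} -< {1}
  {} -< {2}
  {1} -< {1,2}
  {2} -< {1,2}
Total: 4


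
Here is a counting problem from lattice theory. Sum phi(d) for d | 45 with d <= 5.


Divisors of 45 up to 5: [1, 3, 5]
phi values: [1, 2, 4]
Sum = 7


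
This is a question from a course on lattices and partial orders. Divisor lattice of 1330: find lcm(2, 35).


In a divisor lattice, join = lcm (least common multiple).
gcd(2,35) = 1
lcm(2,35) = 2*35/gcd = 70/1 = 70


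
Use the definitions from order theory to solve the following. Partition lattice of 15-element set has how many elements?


B(n) = number of set partitions of an n-element set.
B(n) satisfies the recurrence: B(n+1) = sum_k C(n,k)*B(k).
B(15) = 1382958545


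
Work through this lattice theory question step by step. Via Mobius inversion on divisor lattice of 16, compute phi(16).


phi(n) = n * prod_{p|n} (1 - 1/p).
Prime divisors of 16: [2]
phi(16) = 16 * (1 - 1/2)
phi(16) = 8


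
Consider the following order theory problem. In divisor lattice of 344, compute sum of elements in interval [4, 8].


Interval [4,8] in divisors of 344: [4, 8]
Sum = 12


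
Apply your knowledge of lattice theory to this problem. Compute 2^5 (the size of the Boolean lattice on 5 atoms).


Power set = 2^n.
2^5 = 32


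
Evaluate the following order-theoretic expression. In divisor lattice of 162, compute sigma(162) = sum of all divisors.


sigma(n) = sum of divisors.
Divisors of 162: [1, 2, 3, 6, 9, 18, 27, 54, 81, 162]
Sum = 363


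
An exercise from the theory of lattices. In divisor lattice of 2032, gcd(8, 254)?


Meet=gcd.
gcd(8,254)=2


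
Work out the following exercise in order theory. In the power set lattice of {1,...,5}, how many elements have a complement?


An element a is complemented if some b has a meet b = bottom, a join b = top.
every subset A has complement S\A, so all elements are complemented.
Complemented elements: {}, {1}, {2}, {3}, {4}, {5}, ... (26 more)
Count: 32


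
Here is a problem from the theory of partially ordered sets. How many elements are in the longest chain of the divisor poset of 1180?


A chain is a totally ordered subset; we count the number of elements in a maximum chain.
Compute, for each element x, the size of the longest chain ending at x:
  1: 1
  2: 2
  5: 2
  59: 2
  4: 3
  10: 3
  ...
A maximum chain: 1 < 2 < 4 < 20 < 1180
Number of elements in the longest chain: 5


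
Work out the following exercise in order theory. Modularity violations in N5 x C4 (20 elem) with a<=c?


Modular law: if a <= c then a v (b ^ c) = (a v b) ^ c.
Check all triples (a,b,c) with a <= c among 20 elements.
  e.g. a=(a,0), b=(c,0), c=(b,0): lhs=(a,0) != rhs=(b,0)
  e.g. a=(a,0), b=(c,1), c=(b,0): lhs=(a,0) != rhs=(b,0)
Total violating triples: 40


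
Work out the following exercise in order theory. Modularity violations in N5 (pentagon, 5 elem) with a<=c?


Modular law: if a <= c then a v (b ^ c) = (a v b) ^ c.
Check all triples (a,b,c) with a <= c among 5 elements.
  e.g. a=a, b=c, c=b: lhs=a != rhs=b
Total violating triples: 1


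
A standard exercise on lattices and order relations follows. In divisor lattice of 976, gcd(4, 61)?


Meet=gcd.
gcd(4,61)=1


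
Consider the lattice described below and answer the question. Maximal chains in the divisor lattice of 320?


A maximal chain goes from the minimum element to a maximal element via cover relations.
Counting all min-to-max paths in the cover graph.
Total maximal chains: 7


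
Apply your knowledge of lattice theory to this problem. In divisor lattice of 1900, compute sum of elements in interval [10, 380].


Interval [10,380] in divisors of 1900: [10, 20, 190, 380]
Sum = 600


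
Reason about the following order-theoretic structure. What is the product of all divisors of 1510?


Divisors of 1510: [1, 2, 5, 10, 151, 302, 755, 1510]
Product = n^(d(n)/2) = 1510^(8/2)
Product = 5198856010000


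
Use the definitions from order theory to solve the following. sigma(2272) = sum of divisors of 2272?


sigma(n) = sum of divisors.
Divisors of 2272: [1, 2, 4, 8, 16, 32, 71, 142, 284, 568, 1136, 2272]
Sum = 4536


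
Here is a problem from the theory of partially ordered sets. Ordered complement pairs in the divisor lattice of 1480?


Complement pair (a,b): a meet b = bottom, a join b = top.
Here: gcd(a,b)=1 and lcm(a,b)=1480, i.e. a*b=1480 with a,b coprime.
Pairs found: (1,1480), (5,296), (8,185), (37,40), ... (4 more)
Total ordered pairs: 8


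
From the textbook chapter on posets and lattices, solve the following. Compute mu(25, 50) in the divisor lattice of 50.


In a divisor lattice, mu(a,b) = mu(b/a) where mu is the classical Mobius function.
b/a = 50/25 = 2
Prime factorization of 2: primes [2]
2 is squarefree with 1 prime factor(s), so mu(2) = (-1)^1 = -1


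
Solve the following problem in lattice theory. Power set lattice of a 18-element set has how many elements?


Power set = 2^n.
2^18 = 262144


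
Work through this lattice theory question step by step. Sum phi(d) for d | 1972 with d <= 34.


Divisors of 1972 up to 34: [1, 2, 4, 17, 29, 34]
phi values: [1, 1, 2, 16, 28, 16]
Sum = 64


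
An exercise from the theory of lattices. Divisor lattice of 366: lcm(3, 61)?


Join=lcm.
gcd(3,61)=1
lcm=183


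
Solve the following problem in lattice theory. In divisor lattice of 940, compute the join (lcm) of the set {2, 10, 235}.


In a divisor lattice, join = lcm (least common multiple).
Compute lcm iteratively: start with first element, then lcm(current, next).
Elements: [2, 10, 235]
lcm(2,10) = 10
lcm(10,235) = 470
Final lcm = 470


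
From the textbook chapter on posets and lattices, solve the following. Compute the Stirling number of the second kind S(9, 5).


S(n,k) = k*S(n-1,k) + S(n-1,k-1).
S(8,5) = 1050, S(8,4) = 1701
S(9,5) = 5*1050 + 1701 = 5250 + 1701
S(9,5) = 6951


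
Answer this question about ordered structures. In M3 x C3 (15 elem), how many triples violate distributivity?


Distributive law: a ^ (b v c) = (a ^ b) v (a ^ c).
Check all 15^3 = 3375 ordered triples (a,b,c).
  e.g. a=(a1,0), b=(a2,0), c=(a3,0): lhs=(a1,0) != rhs=(0,0)
  e.g. a=(a1,0), b=(a2,0), c=(a3,1): lhs=(a1,0) != rhs=(0,0)
Total violating triples: 162


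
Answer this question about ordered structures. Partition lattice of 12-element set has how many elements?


B(n) = number of set partitions of an n-element set.
B(n) satisfies the recurrence: B(n+1) = sum_k C(n,k)*B(k).
B(12) = 4213597


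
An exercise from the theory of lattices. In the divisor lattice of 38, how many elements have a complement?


An element a is complemented if some b has a meet b = bottom, a join b = top.
a is complemented iff gcd(a, n/a)=1, i.e. a is a unitary divisor of 38.
Complemented elements: 1, 2, 19, 38
Count: 4


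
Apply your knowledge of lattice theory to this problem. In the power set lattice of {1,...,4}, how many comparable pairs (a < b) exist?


A comparable pair {a,b} has a < b or b < a in the order.
Count unordered pairs where one element is strictly below the other.
Examples: {{},{1}}, {{},{2}}, {{},{3}}, {{},{4}}, ...
Total comparable pairs: 65


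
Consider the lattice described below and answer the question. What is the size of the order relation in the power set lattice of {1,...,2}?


The order relation is {(a,b) : a <= b}, reflexive so it includes (a,a).
Examples: ({},{}), ({},{1,2}), ({},{1}), ({},{2}), ({1,2},{1,2}), ...
Total ordered pairs: 9


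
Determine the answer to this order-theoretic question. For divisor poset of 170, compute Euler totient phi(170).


phi(n) = n * prod_{p|n} (1 - 1/p).
Prime divisors of 170: [2, 5, 17]
phi(170) = 170 * (1 - 1/2) * (1 - 1/5) * (1 - 1/17)
phi(170) = 64


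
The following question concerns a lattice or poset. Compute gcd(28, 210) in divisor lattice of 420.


In a divisor lattice, meet = gcd (greatest common divisor).
By Euclidean algorithm or factoring: gcd(28,210) = 14


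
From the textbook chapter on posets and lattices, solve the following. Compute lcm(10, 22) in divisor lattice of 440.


In a divisor lattice, join = lcm (least common multiple).
gcd(10,22) = 2
lcm(10,22) = 10*22/gcd = 220/2 = 110


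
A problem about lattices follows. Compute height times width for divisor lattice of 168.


Height = length of longest chain minus 1; width = size of largest antichain.
A maximum chain: 1 | 7 | 21 | 42 | 84 | 168  (height 5).
A maximum antichain: {4, 6, 14, 21}  (width 4).
Product = 5 * 4 = 20


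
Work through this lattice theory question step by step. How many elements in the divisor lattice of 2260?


Divisors of 2260: [1, 2, 4, 5, 10, 20, 113, 226, 452, 565, 1130, 2260]
Count: 12


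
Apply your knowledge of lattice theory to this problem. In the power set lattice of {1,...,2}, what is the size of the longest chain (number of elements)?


A chain is a totally ordered subset; we count the number of elements in a maximum chain.
Compute, for each element x, the size of the longest chain ending at x:
  {}: 1
  {1}: 2
  {2}: 2
  {1,2}: 3
A maximum chain: {} < {1} < {1,2}
Number of elements in the longest chain: 3


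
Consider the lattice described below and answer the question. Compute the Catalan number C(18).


C(n) = C(2n, n) / (n+1).
C(36, 18) = 9075135300
C(18) = 9075135300 / 19 = 477638700


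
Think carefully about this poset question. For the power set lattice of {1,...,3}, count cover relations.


A cover relation a -< b holds when a < b with no c strictly between.
Cover relations:
  {} -< {1}
  {} -< {2}
  {} -< {3}
  {1} -< {1,2}
  {1} -< {1,3}
  {2} -< {1,2}
  {2} -< {2,3}
  {3} -< {1,3}
  ...4 more
Total: 12


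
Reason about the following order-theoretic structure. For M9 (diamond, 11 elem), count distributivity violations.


Distributive law: a ^ (b v c) = (a ^ b) v (a ^ c).
Check all 11^3 = 1331 ordered triples (a,b,c).
  e.g. a=a1, b=a2, c=a3: lhs=a1 != rhs=0
  e.g. a=a1, b=a2, c=a4: lhs=a1 != rhs=0
Total violating triples: 504


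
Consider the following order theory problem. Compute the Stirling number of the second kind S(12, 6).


S(n,k) = k*S(n-1,k) + S(n-1,k-1).
S(11,6) = 179487, S(11,5) = 246730
S(12,6) = 6*179487 + 246730 = 1076922 + 246730
S(12,6) = 1323652


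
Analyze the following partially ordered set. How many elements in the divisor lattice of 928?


Divisors of 928: [1, 2, 4, 8, 16, 29, 32, 58, 116, 232, 464, 928]
Count: 12


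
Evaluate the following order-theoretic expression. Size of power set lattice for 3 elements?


Power set = 2^n.
2^3 = 8


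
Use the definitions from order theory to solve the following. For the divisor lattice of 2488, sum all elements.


sigma(n) = sum of divisors.
Divisors of 2488: [1, 2, 4, 8, 311, 622, 1244, 2488]
Sum = 4680


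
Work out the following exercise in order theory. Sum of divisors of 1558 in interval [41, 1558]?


Interval [41,1558] in divisors of 1558: [41, 82, 779, 1558]
Sum = 2460


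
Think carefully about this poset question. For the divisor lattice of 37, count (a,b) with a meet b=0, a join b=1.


Complement pair (a,b): a meet b = bottom, a join b = top.
Here: gcd(a,b)=1 and lcm(a,b)=37, i.e. a*b=37 with a,b coprime.
Pairs found: (1,37), (37,1)
Total ordered pairs: 2


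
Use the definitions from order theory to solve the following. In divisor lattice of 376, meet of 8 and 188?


In a divisor lattice, meet = gcd (greatest common divisor).
By Euclidean algorithm or factoring: gcd(8,188) = 4


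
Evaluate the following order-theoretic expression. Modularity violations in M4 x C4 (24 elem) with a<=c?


Modular law: if a <= c then a v (b ^ c) = (a v b) ^ c.
Check all triples (a,b,c) with a <= c among 24 elements.
This lattice is modular (diamonds M_m and their chain-products are modular).
Total violating triples: 0


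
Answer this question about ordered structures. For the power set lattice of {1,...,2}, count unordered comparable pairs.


A comparable pair {a,b} has a < b or b < a in the order.
Count unordered pairs where one element is strictly below the other.
Examples: {{},{1}}, {{},{2}}, {{},{1,2}}, {{1},{1,2}}, ...
Total comparable pairs: 5


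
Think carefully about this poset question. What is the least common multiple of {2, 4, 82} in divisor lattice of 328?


In a divisor lattice, join = lcm (least common multiple).
Compute lcm iteratively: start with first element, then lcm(current, next).
Elements: [2, 4, 82]
lcm(2,4) = 4
lcm(4,82) = 164
Final lcm = 164


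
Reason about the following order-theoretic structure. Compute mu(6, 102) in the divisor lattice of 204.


In a divisor lattice, mu(a,b) = mu(b/a) where mu is the classical Mobius function.
b/a = 102/6 = 17
Prime factorization of 17: primes [17]
17 is squarefree with 1 prime factor(s), so mu(17) = (-1)^1 = -1


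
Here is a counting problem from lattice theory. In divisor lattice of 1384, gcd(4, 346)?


Meet=gcd.
gcd(4,346)=2


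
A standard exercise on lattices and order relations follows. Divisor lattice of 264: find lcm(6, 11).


In a divisor lattice, join = lcm (least common multiple).
gcd(6,11) = 1
lcm(6,11) = 6*11/gcd = 66/1 = 66


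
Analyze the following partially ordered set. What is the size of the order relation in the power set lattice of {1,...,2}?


The order relation is {(a,b) : a <= b}, reflexive so it includes (a,a).
Examples: ({},{}), ({},{1,2}), ({},{1}), ({},{2}), ({1,2},{1,2}), ...
Total ordered pairs: 9


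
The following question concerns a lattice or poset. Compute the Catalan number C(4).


C(n) = C(2n, n) / (n+1).
C(8, 4) = 70
C(4) = 70 / 5 = 14


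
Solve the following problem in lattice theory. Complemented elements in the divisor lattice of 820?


An element a is complemented if some b has a meet b = bottom, a join b = top.
a is complemented iff gcd(a, n/a)=1, i.e. a is a unitary divisor of 820.
Complemented elements: 1, 4, 5, 20, 41, 164, ... (2 more)
Count: 8


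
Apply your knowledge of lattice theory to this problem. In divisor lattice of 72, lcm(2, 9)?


Join=lcm.
gcd(2,9)=1
lcm=18


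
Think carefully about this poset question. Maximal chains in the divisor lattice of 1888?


A maximal chain goes from the minimum element to a maximal element via cover relations.
Counting all min-to-max paths in the cover graph.
Total maximal chains: 6


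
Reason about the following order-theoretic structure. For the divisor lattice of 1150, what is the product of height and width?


Height = length of longest chain minus 1; width = size of largest antichain.
A maximum chain: 1 | 23 | 115 | 575 | 1150  (height 4).
A maximum antichain: {10, 25, 46, 115}  (width 4).
Product = 4 * 4 = 16


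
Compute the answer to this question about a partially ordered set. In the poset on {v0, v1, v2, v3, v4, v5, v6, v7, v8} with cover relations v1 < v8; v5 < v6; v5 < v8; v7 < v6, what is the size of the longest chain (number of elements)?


A chain is a totally ordered subset; we count the number of elements in a maximum chain.
Compute, for each element x, the size of the longest chain ending at x:
  v0: 1
  v1: 1
  v2: 1
  v3: 1
  v4: 1
  v5: 1
  ...
A maximum chain: v5 < v6
Number of elements in the longest chain: 2


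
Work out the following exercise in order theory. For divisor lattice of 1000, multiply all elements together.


Divisors of 1000: [1, 2, 4, 5, 8, 10, 20, 25, 40, 50, 100, 125, 200, 250, 500, 1000]
Product = n^(d(n)/2) = 1000^(16/2)
Product = 1000000000000000000000000


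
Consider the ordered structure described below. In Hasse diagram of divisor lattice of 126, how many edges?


A cover relation a -< b holds when a < b with no c strictly between.
Cover relations:
  1 -< 2
  1 -< 3
  1 -< 7
  2 -< 6
  2 -< 14
  3 -< 6
  3 -< 9
  3 -< 21
  ...12 more
Total: 20


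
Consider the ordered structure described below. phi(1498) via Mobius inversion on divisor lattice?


phi(n) = n * prod_{p|n} (1 - 1/p).
Prime divisors of 1498: [2, 7, 107]
phi(1498) = 1498 * (1 - 1/2) * (1 - 1/7) * (1 - 1/107)
phi(1498) = 636


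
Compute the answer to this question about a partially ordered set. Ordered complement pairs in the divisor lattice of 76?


Complement pair (a,b): a meet b = bottom, a join b = top.
Here: gcd(a,b)=1 and lcm(a,b)=76, i.e. a*b=76 with a,b coprime.
Pairs found: (1,76), (4,19), (19,4), (76,1)
Total ordered pairs: 4


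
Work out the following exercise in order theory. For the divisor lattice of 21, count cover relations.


A cover relation a -< b holds when a < b with no c strictly between.
Cover relations:
  1 -< 3
  1 -< 7
  3 -< 21
  7 -< 21
Total: 4


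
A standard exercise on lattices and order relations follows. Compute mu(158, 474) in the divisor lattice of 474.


In a divisor lattice, mu(a,b) = mu(b/a) where mu is the classical Mobius function.
b/a = 474/158 = 3
Prime factorization of 3: primes [3]
3 is squarefree with 1 prime factor(s), so mu(3) = (-1)^1 = -1


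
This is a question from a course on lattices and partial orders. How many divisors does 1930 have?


Divisors of 1930: [1, 2, 5, 10, 193, 386, 965, 1930]
Count: 8


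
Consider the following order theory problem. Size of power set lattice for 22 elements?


Power set = 2^n.
2^22 = 4194304


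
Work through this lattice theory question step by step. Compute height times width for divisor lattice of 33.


Height = length of longest chain minus 1; width = size of largest antichain.
A maximum chain: 1 | 11 | 33  (height 2).
A maximum antichain: {3, 11}  (width 2).
Product = 2 * 2 = 4


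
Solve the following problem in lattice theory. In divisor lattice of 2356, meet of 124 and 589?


In a divisor lattice, meet = gcd (greatest common divisor).
By Euclidean algorithm or factoring: gcd(124,589) = 31


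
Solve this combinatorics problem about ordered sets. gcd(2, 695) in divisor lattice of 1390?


Meet=gcd.
gcd(2,695)=1


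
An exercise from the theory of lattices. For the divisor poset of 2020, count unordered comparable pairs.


A comparable pair {a,b} has a < b or b < a in the order.
Count unordered pairs where one element is strictly below the other.
Examples: {1,2}, {1,4}, {1,5}, {1,10}, ...
Total comparable pairs: 42


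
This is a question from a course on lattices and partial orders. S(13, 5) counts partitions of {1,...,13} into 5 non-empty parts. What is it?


S(n,k) = k*S(n-1,k) + S(n-1,k-1).
S(12,5) = 1379400, S(12,4) = 611501
S(13,5) = 5*1379400 + 611501 = 6897000 + 611501
S(13,5) = 7508501


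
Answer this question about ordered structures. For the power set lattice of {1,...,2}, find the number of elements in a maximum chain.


A chain is a totally ordered subset; we count the number of elements in a maximum chain.
Compute, for each element x, the size of the longest chain ending at x:
  {}: 1
  {1}: 2
  {2}: 2
  {1,2}: 3
A maximum chain: {} < {1} < {1,2}
Number of elements in the longest chain: 3


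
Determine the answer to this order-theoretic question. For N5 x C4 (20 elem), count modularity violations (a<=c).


Modular law: if a <= c then a v (b ^ c) = (a v b) ^ c.
Check all triples (a,b,c) with a <= c among 20 elements.
  e.g. a=(a,0), b=(c,0), c=(b,0): lhs=(a,0) != rhs=(b,0)
  e.g. a=(a,0), b=(c,1), c=(b,0): lhs=(a,0) != rhs=(b,0)
Total violating triples: 40


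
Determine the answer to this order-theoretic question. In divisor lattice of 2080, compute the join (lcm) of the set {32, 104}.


In a divisor lattice, join = lcm (least common multiple).
Compute lcm iteratively: start with first element, then lcm(current, next).
Elements: [32, 104]
lcm(32,104) = 416
Final lcm = 416


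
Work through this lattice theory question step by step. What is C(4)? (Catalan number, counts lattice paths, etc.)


C(n) = C(2n, n) / (n+1).
C(8, 4) = 70
C(4) = 70 / 5 = 14


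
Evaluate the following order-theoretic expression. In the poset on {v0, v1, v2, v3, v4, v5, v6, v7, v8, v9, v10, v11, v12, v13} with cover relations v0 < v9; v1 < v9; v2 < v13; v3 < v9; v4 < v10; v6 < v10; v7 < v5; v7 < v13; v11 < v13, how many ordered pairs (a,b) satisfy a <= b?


The order relation is {(a,b) : a <= b}, reflexive so it includes (a,a).
Examples: (v0,v0), (v0,v9), (v1,v1), (v1,v9), (v10,v10), ...
Total ordered pairs: 23


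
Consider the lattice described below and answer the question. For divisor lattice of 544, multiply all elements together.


Divisors of 544: [1, 2, 4, 8, 16, 17, 32, 34, 68, 136, 272, 544]
Product = n^(d(n)/2) = 544^(12/2)
Product = 25917517364985856


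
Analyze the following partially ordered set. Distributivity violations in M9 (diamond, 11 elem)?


Distributive law: a ^ (b v c) = (a ^ b) v (a ^ c).
Check all 11^3 = 1331 ordered triples (a,b,c).
  e.g. a=a1, b=a2, c=a3: lhs=a1 != rhs=0
  e.g. a=a1, b=a2, c=a4: lhs=a1 != rhs=0
Total violating triples: 504


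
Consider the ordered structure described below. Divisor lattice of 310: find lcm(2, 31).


In a divisor lattice, join = lcm (least common multiple).
gcd(2,31) = 1
lcm(2,31) = 2*31/gcd = 62/1 = 62


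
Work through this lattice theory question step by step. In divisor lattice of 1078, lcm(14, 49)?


Join=lcm.
gcd(14,49)=7
lcm=98


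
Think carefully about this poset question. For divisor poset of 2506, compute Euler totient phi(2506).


phi(n) = n * prod_{p|n} (1 - 1/p).
Prime divisors of 2506: [2, 7, 179]
phi(2506) = 2506 * (1 - 1/2) * (1 - 1/7) * (1 - 1/179)
phi(2506) = 1068


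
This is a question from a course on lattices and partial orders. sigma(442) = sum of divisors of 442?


sigma(n) = sum of divisors.
Divisors of 442: [1, 2, 13, 17, 26, 34, 221, 442]
Sum = 756


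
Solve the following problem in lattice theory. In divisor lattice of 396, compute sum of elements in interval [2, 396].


Interval [2,396] in divisors of 396: [2, 4, 6, 12, 18, 22, 36, 44, 66, 132, 198, 396]
Sum = 936


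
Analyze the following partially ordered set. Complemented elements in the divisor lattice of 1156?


An element a is complemented if some b has a meet b = bottom, a join b = top.
a is complemented iff gcd(a, n/a)=1, i.e. a is a unitary divisor of 1156.
Complemented elements: 1, 4, 289, 1156
Count: 4


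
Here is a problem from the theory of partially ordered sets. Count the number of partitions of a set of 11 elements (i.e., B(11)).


B(n) = number of set partitions of an n-element set.
B(n) satisfies the recurrence: B(n+1) = sum_k C(n,k)*B(k).
B(11) = 678570


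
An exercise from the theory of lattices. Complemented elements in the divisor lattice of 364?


An element a is complemented if some b has a meet b = bottom, a join b = top.
a is complemented iff gcd(a, n/a)=1, i.e. a is a unitary divisor of 364.
Complemented elements: 1, 4, 7, 13, 28, 52, ... (2 more)
Count: 8


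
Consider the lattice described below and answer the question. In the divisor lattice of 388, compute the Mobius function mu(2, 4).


In a divisor lattice, mu(a,b) = mu(b/a) where mu is the classical Mobius function.
b/a = 4/2 = 2
Prime factorization of 2: primes [2]
2 is squarefree with 1 prime factor(s), so mu(2) = (-1)^1 = -1


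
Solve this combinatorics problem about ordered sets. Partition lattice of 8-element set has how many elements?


B(n) = number of set partitions of an n-element set.
B(n) satisfies the recurrence: B(n+1) = sum_k C(n,k)*B(k).
B(8) = 4140


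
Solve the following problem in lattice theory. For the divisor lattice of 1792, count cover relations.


A cover relation a -< b holds when a < b with no c strictly between.
Cover relations:
  1 -< 2
  1 -< 7
  2 -< 4
  2 -< 14
  4 -< 8
  4 -< 28
  7 -< 14
  8 -< 16
  ...17 more
Total: 25


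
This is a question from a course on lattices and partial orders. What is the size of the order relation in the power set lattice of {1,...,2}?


The order relation is {(a,b) : a <= b}, reflexive so it includes (a,a).
Examples: ({},{}), ({},{1,2}), ({},{1}), ({},{2}), ({1,2},{1,2}), ...
Total ordered pairs: 9


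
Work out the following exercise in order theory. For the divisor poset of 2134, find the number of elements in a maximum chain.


A chain is a totally ordered subset; we count the number of elements in a maximum chain.
Compute, for each element x, the size of the longest chain ending at x:
  1: 1
  2: 2
  11: 2
  97: 2
  22: 3
  194: 3
  ...
A maximum chain: 1 < 2 < 22 < 2134
Number of elements in the longest chain: 4


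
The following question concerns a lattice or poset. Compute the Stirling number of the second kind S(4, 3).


S(n,k) = k*S(n-1,k) + S(n-1,k-1).
S(3,3) = 1, S(3,2) = 3
S(4,3) = 3*1 + 3 = 3 + 3
S(4,3) = 6


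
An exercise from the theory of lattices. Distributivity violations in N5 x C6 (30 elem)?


Distributive law: a ^ (b v c) = (a ^ b) v (a ^ c).
Check all 30^3 = 27000 ordered triples (a,b,c).
  e.g. a=(b,0), b=(a,0), c=(c,0): lhs=(b,0) != rhs=(a,0)
  e.g. a=(b,0), b=(a,0), c=(c,1): lhs=(b,0) != rhs=(a,0)
Total violating triples: 432


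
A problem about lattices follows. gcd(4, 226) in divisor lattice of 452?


Meet=gcd.
gcd(4,226)=2


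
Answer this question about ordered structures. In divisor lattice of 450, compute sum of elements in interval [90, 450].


Interval [90,450] in divisors of 450: [90, 450]
Sum = 540


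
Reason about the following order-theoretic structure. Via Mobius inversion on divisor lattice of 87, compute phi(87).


phi(n) = n * prod_{p|n} (1 - 1/p).
Prime divisors of 87: [3, 29]
phi(87) = 87 * (1 - 1/3) * (1 - 1/29)
phi(87) = 56


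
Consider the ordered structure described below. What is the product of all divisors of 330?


Divisors of 330: [1, 2, 3, 5, 6, 10, 11, 15, 22, 30, 33, 55, 66, 110, 165, 330]
Product = n^(d(n)/2) = 330^(16/2)
Product = 140640861824100000000
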